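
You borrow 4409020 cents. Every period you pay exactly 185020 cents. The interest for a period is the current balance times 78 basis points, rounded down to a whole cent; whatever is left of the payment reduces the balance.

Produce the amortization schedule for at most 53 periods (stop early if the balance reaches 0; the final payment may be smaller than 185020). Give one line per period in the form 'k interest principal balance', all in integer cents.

1 34390 150630 4258390
2 33215 151805 4106585
3 32031 152989 3953596
4 30838 154182 3799414
5 29635 155385 3644029
6 28423 156597 3487432
7 27201 157819 3329613
8 25970 159050 3170563
9 24730 160290 3010273
10 23480 161540 2848733
11 22220 162800 2685933
12 20950 164070 2521863
13 19670 165350 2356513
14 18380 166640 2189873
15 17081 167939 2021934
16 15771 169249 1852685
17 14450 170570 1682115
18 13120 171900 1510215
19 11779 173241 1336974
20 10428 174592 1162382
21 9066 175954 986428
22 7694 177326 809102
23 6310 178710 630392
24 4917 180103 450289
25 3512 181508 268781
26 2096 182924 85857
27 669 85857 0

1. interest=⌊4409020·78/10000⌋=34390; principal=185020-34390=150630; balance=4409020-150630=4258390
2. interest=⌊4258390·78/10000⌋=33215; principal=185020-33215=151805; balance=4258390-151805=4106585
3. interest=⌊4106585·78/10000⌋=32031; principal=185020-32031=152989; balance=4106585-152989=3953596
4. interest=⌊3953596·78/10000⌋=30838; principal=185020-30838=154182; balance=3953596-154182=3799414
5. interest=⌊3799414·78/10000⌋=29635; principal=185020-29635=155385; balance=3799414-155385=3644029
6. interest=⌊3644029·78/10000⌋=28423; principal=185020-28423=156597; balance=3644029-156597=3487432
7. interest=⌊3487432·78/10000⌋=27201; principal=185020-27201=157819; balance=3487432-157819=3329613
8. interest=⌊3329613·78/10000⌋=25970; principal=185020-25970=159050; balance=3329613-159050=3170563
9. interest=⌊3170563·78/10000⌋=24730; principal=185020-24730=160290; balance=3170563-160290=3010273
10. interest=⌊3010273·78/10000⌋=23480; principal=185020-23480=161540; balance=3010273-161540=2848733
11. interest=⌊2848733·78/10000⌋=22220; principal=185020-22220=162800; balance=2848733-162800=2685933
12. interest=⌊2685933·78/10000⌋=20950; principal=185020-20950=164070; balance=2685933-164070=2521863
13. interest=⌊2521863·78/10000⌋=19670; principal=185020-19670=165350; balance=2521863-165350=2356513
14. interest=⌊2356513·78/10000⌋=18380; principal=185020-18380=166640; balance=2356513-166640=2189873
15. interest=⌊2189873·78/10000⌋=17081; principal=185020-17081=167939; balance=2189873-167939=2021934
16. interest=⌊2021934·78/10000⌋=15771; principal=185020-15771=169249; balance=2021934-169249=1852685
17. interest=⌊1852685·78/10000⌋=14450; principal=185020-14450=170570; balance=1852685-170570=1682115
18. interest=⌊1682115·78/10000⌋=13120; principal=185020-13120=171900; balance=1682115-171900=1510215
19. interest=⌊1510215·78/10000⌋=11779; principal=185020-11779=173241; balance=1510215-173241=1336974
20. interest=⌊1336974·78/10000⌋=10428; principal=185020-10428=174592; balance=1336974-174592=1162382
21. interest=⌊1162382·78/10000⌋=9066; principal=185020-9066=175954; balance=1162382-175954=986428
22. interest=⌊986428·78/10000⌋=7694; principal=185020-7694=177326; balance=986428-177326=809102
23. interest=⌊809102·78/10000⌋=6310; principal=185020-6310=178710; balance=809102-178710=630392
24. interest=⌊630392·78/10000⌋=4917; principal=185020-4917=180103; balance=630392-180103=450289
25. interest=⌊450289·78/10000⌋=3512; principal=185020-3512=181508; balance=450289-181508=268781
26. interest=⌊268781·78/10000⌋=2096; principal=185020-2096=182924; balance=268781-182924=85857
27. interest=⌊85857·78/10000⌋=669; principal=min(185020-669,85857)=85857; balance=85857-85857=0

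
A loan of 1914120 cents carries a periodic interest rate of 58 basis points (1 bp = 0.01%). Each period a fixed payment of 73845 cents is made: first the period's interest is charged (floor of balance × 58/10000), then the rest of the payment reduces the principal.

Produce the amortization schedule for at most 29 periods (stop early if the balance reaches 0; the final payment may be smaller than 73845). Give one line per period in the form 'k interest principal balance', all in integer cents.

1. interest=⌊1914120·58/10000⌋=11101; principal=73845-11101=62744; balance=1914120-62744=1851376
2. interest=⌊1851376·58/10000⌋=10737; principal=73845-10737=63108; balance=1851376-63108=1788268
3. interest=⌊1788268·58/10000⌋=10371; principal=73845-10371=63474; balance=1788268-63474=1724794
4. interest=⌊1724794·58/10000⌋=10003; principal=73845-10003=63842; balance=1724794-63842=1660952
5. interest=⌊1660952·58/10000⌋=9633; principal=73845-9633=64212; balance=1660952-64212=1596740
6. interest=⌊1596740·58/10000⌋=9261; principal=73845-9261=64584; balance=1596740-64584=1532156
7. interest=⌊1532156·58/10000⌋=8886; principal=73845-8886=64959; balance=1532156-64959=1467197
8. interest=⌊1467197·58/10000⌋=8509; principal=73845-8509=65336; balance=1467197-65336=1401861
9. interest=⌊1401861·58/10000⌋=8130; principal=73845-8130=65715; balance=1401861-65715=1336146
10. interest=⌊1336146·58/10000⌋=7749; principal=73845-7749=66096; balance=1336146-66096=1270050
11. interest=⌊1270050·58/10000⌋=7366; principal=73845-7366=66479; balance=1270050-66479=1203571
12. interest=⌊1203571·58/10000⌋=6980; principal=73845-6980=66865; balance=1203571-66865=1136706
13. interest=⌊1136706·58/10000⌋=6592; principal=73845-6592=67253; balance=1136706-67253=1069453
14. interest=⌊1069453·58/10000⌋=6202; principal=73845-6202=67643; balance=1069453-67643=1001810
15. interest=⌊1001810·58/10000⌋=5810; principal=73845-5810=68035; balance=1001810-68035=933775
16. interest=⌊933775·58/10000⌋=5415; principal=73845-5415=68430; balance=933775-68430=865345
17. interest=⌊865345·58/10000⌋=5019; principal=73845-5019=68826; balance=865345-68826=796519
18. interest=⌊796519·58/10000⌋=4619; principal=73845-4619=69226; balance=796519-69226=727293
19. interest=⌊727293·58/10000⌋=4218; principal=73845-4218=69627; balance=727293-69627=657666
20. interest=⌊657666·58/10000⌋=3814; principal=73845-3814=70031; balance=657666-70031=587635
21. interest=⌊587635·58/10000⌋=3408; principal=73845-3408=70437; balance=587635-70437=517198
22. interest=⌊517198·58/10000⌋=2999; principal=73845-2999=70846; balance=517198-70846=446352
23. interest=⌊446352·58/10000⌋=2588; principal=73845-2588=71257; balance=446352-71257=375095
24. interest=⌊375095·58/10000⌋=2175; principal=73845-2175=71670; balance=375095-71670=303425
25. interest=⌊303425·58/10000⌋=1759; principal=73845-1759=72086; balance=303425-72086=231339
26. interest=⌊231339·58/10000⌋=1341; principal=73845-1341=72504; balance=231339-72504=158835
27. interest=⌊158835·58/10000⌋=921; principal=73845-921=72924; balance=158835-72924=85911
28. interest=⌊85911·58/10000⌋=498; principal=73845-498=73347; balance=85911-73347=12564
29. interest=⌊12564·58/10000⌋=72; principal=min(73845-72,12564)=12564; balance=12564-12564=0

1 11101 62744 1851376
2 10737 63108 1788268
3 10371 63474 1724794
4 10003 63842 1660952
5 9633 64212 1596740
6 9261 64584 1532156
7 8886 64959 1467197
8 8509 65336 1401861
9 8130 65715 1336146
10 7749 66096 1270050
11 7366 66479 1203571
12 6980 66865 1136706
13 6592 67253 1069453
14 6202 67643 1001810
15 5810 68035 933775
16 5415 68430 865345
17 5019 68826 796519
18 4619 69226 727293
19 4218 69627 657666
20 3814 70031 587635
21 3408 70437 517198
22 2999 70846 446352
23 2588 71257 375095
24 2175 71670 303425
25 1759 72086 231339
26 1341 72504 158835
27 921 72924 85911
28 498 73347 12564
29 72 12564 0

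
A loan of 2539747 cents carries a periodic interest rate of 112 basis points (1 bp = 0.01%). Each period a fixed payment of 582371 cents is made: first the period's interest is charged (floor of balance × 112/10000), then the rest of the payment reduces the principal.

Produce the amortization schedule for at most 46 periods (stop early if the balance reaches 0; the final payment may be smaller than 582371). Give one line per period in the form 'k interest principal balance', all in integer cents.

1 28445 553926 1985821
2 22241 560130 1425691
3 15967 566404 859287
4 9624 572747 286540
5 3209 286540 0

1. interest=⌊2539747·112/10000⌋=28445; principal=582371-28445=553926; balance=2539747-553926=1985821
2. interest=⌊1985821·112/10000⌋=22241; principal=582371-22241=560130; balance=1985821-560130=1425691
3. interest=⌊1425691·112/10000⌋=15967; principal=582371-15967=566404; balance=1425691-566404=859287
4. interest=⌊859287·112/10000⌋=9624; principal=582371-9624=572747; balance=859287-572747=286540
5. interest=⌊286540·112/10000⌋=3209; principal=min(582371-3209,286540)=286540; balance=286540-286540=0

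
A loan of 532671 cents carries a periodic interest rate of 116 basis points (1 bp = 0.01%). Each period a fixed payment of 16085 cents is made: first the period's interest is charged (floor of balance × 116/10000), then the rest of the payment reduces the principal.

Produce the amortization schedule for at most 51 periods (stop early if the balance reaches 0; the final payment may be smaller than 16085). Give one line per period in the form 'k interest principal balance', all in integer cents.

1 6178 9907 522764
2 6064 10021 512743
3 5947 10138 502605
4 5830 10255 492350
5 5711 10374 481976
6 5590 10495 471481
7 5469 10616 460865
8 5346 10739 450126
9 5221 10864 439262
10 5095 10990 428272
11 4967 11118 417154
12 4838 11247 405907
13 4708 11377 394530
14 4576 11509 383021
15 4443 11642 371379
16 4307 11778 359601
17 4171 11914 347687
18 4033 12052 335635
19 3893 12192 323443
20 3751 12334 311109
21 3608 12477 298632
22 3464 12621 286011
23 3317 12768 273243
24 3169 12916 260327
25 3019 13066 247261
26 2868 13217 234044
27 2714 13371 220673
28 2559 13526 207147
29 2402 13683 193464
30 2244 13841 179623
31 2083 14002 165621
32 1921 14164 151457
33 1756 14329 137128
34 1590 14495 122633
35 1422 14663 107970
36 1252 14833 93137
37 1080 15005 78132
38 906 15179 62953
39 730 15355 47598
40 552 15533 32065
41 371 15714 16351
42 189 15896 455
43 5 455 0

1. interest=⌊532671·116/10000⌋=6178; principal=16085-6178=9907; balance=532671-9907=522764
2. interest=⌊522764·116/10000⌋=6064; principal=16085-6064=10021; balance=522764-10021=512743
3. interest=⌊512743·116/10000⌋=5947; principal=16085-5947=10138; balance=512743-10138=502605
4. interest=⌊502605·116/10000⌋=5830; principal=16085-5830=10255; balance=502605-10255=492350
5. interest=⌊492350·116/10000⌋=5711; principal=16085-5711=10374; balance=492350-10374=481976
6. interest=⌊481976·116/10000⌋=5590; principal=16085-5590=10495; balance=481976-10495=471481
7. interest=⌊471481·116/10000⌋=5469; principal=16085-5469=10616; balance=471481-10616=460865
8. interest=⌊460865·116/10000⌋=5346; principal=16085-5346=10739; balance=460865-10739=450126
9. interest=⌊450126·116/10000⌋=5221; principal=16085-5221=10864; balance=450126-10864=439262
10. interest=⌊439262·116/10000⌋=5095; principal=16085-5095=10990; balance=439262-10990=428272
11. interest=⌊428272·116/10000⌋=4967; principal=16085-4967=11118; balance=428272-11118=417154
12. interest=⌊417154·116/10000⌋=4838; principal=16085-4838=11247; balance=417154-11247=405907
13. interest=⌊405907·116/10000⌋=4708; principal=16085-4708=11377; balance=405907-11377=394530
14. interest=⌊394530·116/10000⌋=4576; principal=16085-4576=11509; balance=394530-11509=383021
15. interest=⌊383021·116/10000⌋=4443; principal=16085-4443=11642; balance=383021-11642=371379
16. interest=⌊371379·116/10000⌋=4307; principal=16085-4307=11778; balance=371379-11778=359601
17. interest=⌊359601·116/10000⌋=4171; principal=16085-4171=11914; balance=359601-11914=347687
18. interest=⌊347687·116/10000⌋=4033; principal=16085-4033=12052; balance=347687-12052=335635
19. interest=⌊335635·116/10000⌋=3893; principal=16085-3893=12192; balance=335635-12192=323443
20. interest=⌊323443·116/10000⌋=3751; principal=16085-3751=12334; balance=323443-12334=311109
21. interest=⌊311109·116/10000⌋=3608; principal=16085-3608=12477; balance=311109-12477=298632
22. interest=⌊298632·116/10000⌋=3464; principal=16085-3464=12621; balance=298632-12621=286011
23. interest=⌊286011·116/10000⌋=3317; principal=16085-3317=12768; balance=286011-12768=273243
24. interest=⌊273243·116/10000⌋=3169; principal=16085-3169=12916; balance=273243-12916=260327
25. interest=⌊260327·116/10000⌋=3019; principal=16085-3019=13066; balance=260327-13066=247261
26. interest=⌊247261·116/10000⌋=2868; principal=16085-2868=13217; balance=247261-13217=234044
27. interest=⌊234044·116/10000⌋=2714; principal=16085-2714=13371; balance=234044-13371=220673
28. interest=⌊220673·116/10000⌋=2559; principal=16085-2559=13526; balance=220673-13526=207147
29. interest=⌊207147·116/10000⌋=2402; principal=16085-2402=13683; balance=207147-13683=193464
30. interest=⌊193464·116/10000⌋=2244; principal=16085-2244=13841; balance=193464-13841=179623
31. interest=⌊179623·116/10000⌋=2083; principal=16085-2083=14002; balance=179623-14002=165621
32. interest=⌊165621·116/10000⌋=1921; principal=16085-1921=14164; balance=165621-14164=151457
33. interest=⌊151457·116/10000⌋=1756; principal=16085-1756=14329; balance=151457-14329=137128
34. interest=⌊137128·116/10000⌋=1590; principal=16085-1590=14495; balance=137128-14495=122633
35. interest=⌊122633·116/10000⌋=1422; principal=16085-1422=14663; balance=122633-14663=107970
36. interest=⌊107970·116/10000⌋=1252; principal=16085-1252=14833; balance=107970-14833=93137
37. interest=⌊93137·116/10000⌋=1080; principal=16085-1080=15005; balance=93137-15005=78132
38. interest=⌊78132·116/10000⌋=906; principal=16085-906=15179; balance=78132-15179=62953
39. interest=⌊62953·116/10000⌋=730; principal=16085-730=15355; balance=62953-15355=47598
40. interest=⌊47598·116/10000⌋=552; principal=16085-552=15533; balance=47598-15533=32065
41. interest=⌊32065·116/10000⌋=371; principal=16085-371=15714; balance=32065-15714=16351
42. interest=⌊16351·116/10000⌋=189; principal=16085-189=15896; balance=16351-15896=455
43. interest=⌊455·116/10000⌋=5; principal=min(16085-5,455)=455; balance=455-455=0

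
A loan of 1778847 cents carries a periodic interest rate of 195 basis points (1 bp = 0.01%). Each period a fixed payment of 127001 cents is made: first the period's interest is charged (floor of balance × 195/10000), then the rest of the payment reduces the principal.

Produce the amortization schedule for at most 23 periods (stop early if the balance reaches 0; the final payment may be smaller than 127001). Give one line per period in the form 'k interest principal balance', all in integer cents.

1. interest=⌊1778847·195/10000⌋=34687; principal=127001-34687=92314; balance=1778847-92314=1686533
2. interest=⌊1686533·195/10000⌋=32887; principal=127001-32887=94114; balance=1686533-94114=1592419
3. interest=⌊1592419·195/10000⌋=31052; principal=127001-31052=95949; balance=1592419-95949=1496470
4. interest=⌊1496470·195/10000⌋=29181; principal=127001-29181=97820; balance=1496470-97820=1398650
5. interest=⌊1398650·195/10000⌋=27273; principal=127001-27273=99728; balance=1398650-99728=1298922
6. interest=⌊1298922·195/10000⌋=25328; principal=127001-25328=101673; balance=1298922-101673=1197249
7. interest=⌊1197249·195/10000⌋=23346; principal=127001-23346=103655; balance=1197249-103655=1093594
8. interest=⌊1093594·195/10000⌋=21325; principal=127001-21325=105676; balance=1093594-105676=987918
9. interest=⌊987918·195/10000⌋=19264; principal=127001-19264=107737; balance=987918-107737=880181
10. interest=⌊880181·195/10000⌋=17163; principal=127001-17163=109838; balance=880181-109838=770343
11. interest=⌊770343·195/10000⌋=15021; principal=127001-15021=111980; balance=770343-111980=658363
12. interest=⌊658363·195/10000⌋=12838; principal=127001-12838=114163; balance=658363-114163=544200
13. interest=⌊544200·195/10000⌋=10611; principal=127001-10611=116390; balance=544200-116390=427810
14. interest=⌊427810·195/10000⌋=8342; principal=127001-8342=118659; balance=427810-118659=309151
15. interest=⌊309151·195/10000⌋=6028; principal=127001-6028=120973; balance=309151-120973=188178
16. interest=⌊188178·195/10000⌋=3669; principal=127001-3669=123332; balance=188178-123332=64846
17. interest=⌊64846·195/10000⌋=1264; principal=min(127001-1264,64846)=64846; balance=64846-64846=0

1 34687 92314 1686533
2 32887 94114 1592419
3 31052 95949 1496470
4 29181 97820 1398650
5 27273 99728 1298922
6 25328 101673 1197249
7 23346 103655 1093594
8 21325 105676 987918
9 19264 107737 880181
10 17163 109838 770343
11 15021 111980 658363
12 12838 114163 544200
13 10611 116390 427810
14 8342 118659 309151
15 6028 120973 188178
16 3669 123332 64846
17 1264 64846 0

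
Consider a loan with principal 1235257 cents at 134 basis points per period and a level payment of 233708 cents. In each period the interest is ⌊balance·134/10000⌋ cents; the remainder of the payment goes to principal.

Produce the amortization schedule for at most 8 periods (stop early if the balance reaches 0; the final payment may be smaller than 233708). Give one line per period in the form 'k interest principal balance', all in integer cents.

1. interest=⌊1235257·134/10000⌋=16552; principal=233708-16552=217156; balance=1235257-217156=1018101
2. interest=⌊1018101·134/10000⌋=13642; principal=233708-13642=220066; balance=1018101-220066=798035
3. interest=⌊798035·134/10000⌋=10693; principal=233708-10693=223015; balance=798035-223015=575020
4. interest=⌊575020·134/10000⌋=7705; principal=233708-7705=226003; balance=575020-226003=349017
5. interest=⌊349017·134/10000⌋=4676; principal=233708-4676=229032; balance=349017-229032=119985
6. interest=⌊119985·134/10000⌋=1607; principal=min(233708-1607,119985)=119985; balance=119985-119985=0

1 16552 217156 1018101
2 13642 220066 798035
3 10693 223015 575020
4 7705 226003 349017
5 4676 229032 119985
6 1607 119985 0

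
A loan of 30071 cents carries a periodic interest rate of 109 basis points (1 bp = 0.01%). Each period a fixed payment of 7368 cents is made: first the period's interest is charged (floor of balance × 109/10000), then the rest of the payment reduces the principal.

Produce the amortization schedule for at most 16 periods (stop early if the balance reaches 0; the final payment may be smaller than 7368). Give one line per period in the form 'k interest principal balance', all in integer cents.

1. interest=⌊30071·109/10000⌋=327; principal=7368-327=7041; balance=30071-7041=23030
2. interest=⌊23030·109/10000⌋=251; principal=7368-251=7117; balance=23030-7117=15913
3. interest=⌊15913·109/10000⌋=173; principal=7368-173=7195; balance=15913-7195=8718
4. interest=⌊8718·109/10000⌋=95; principal=7368-95=7273; balance=8718-7273=1445
5. interest=⌊1445·109/10000⌋=15; principal=min(7368-15,1445)=1445; balance=1445-1445=0

1 327 7041 23030
2 251 7117 15913
3 173 7195 8718
4 95 7273 1445
5 15 1445 0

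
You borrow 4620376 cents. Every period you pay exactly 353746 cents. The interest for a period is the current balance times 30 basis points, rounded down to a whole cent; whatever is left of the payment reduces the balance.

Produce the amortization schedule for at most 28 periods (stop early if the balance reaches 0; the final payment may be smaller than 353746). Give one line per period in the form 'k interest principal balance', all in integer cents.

1. interest=⌊4620376·30/10000⌋=13861; principal=353746-13861=339885; balance=4620376-339885=4280491
2. interest=⌊4280491·30/10000⌋=12841; principal=353746-12841=340905; balance=4280491-340905=3939586
3. interest=⌊3939586·30/10000⌋=11818; principal=353746-11818=341928; balance=3939586-341928=3597658
4. interest=⌊3597658·30/10000⌋=10792; principal=353746-10792=342954; balance=3597658-342954=3254704
5. interest=⌊3254704·30/10000⌋=9764; principal=353746-9764=343982; balance=3254704-343982=2910722
6. interest=⌊2910722·30/10000⌋=8732; principal=353746-8732=345014; balance=2910722-345014=2565708
7. interest=⌊2565708·30/10000⌋=7697; principal=353746-7697=346049; balance=2565708-346049=2219659
8. interest=⌊2219659·30/10000⌋=6658; principal=353746-6658=347088; balance=2219659-347088=1872571
9. interest=⌊1872571·30/10000⌋=5617; principal=353746-5617=348129; balance=1872571-348129=1524442
10. interest=⌊1524442·30/10000⌋=4573; principal=353746-4573=349173; balance=1524442-349173=1175269
11. interest=⌊1175269·30/10000⌋=3525; principal=353746-3525=350221; balance=1175269-350221=825048
12. interest=⌊825048·30/10000⌋=2475; principal=353746-2475=351271; balance=825048-351271=473777
13. interest=⌊473777·30/10000⌋=1421; principal=353746-1421=352325; balance=473777-352325=121452
14. interest=⌊121452·30/10000⌋=364; principal=min(353746-364,121452)=121452; balance=121452-121452=0

1 13861 339885 4280491
2 12841 340905 3939586
3 11818 341928 3597658
4 10792 342954 3254704
5 9764 343982 2910722
6 8732 345014 2565708
7 7697 346049 2219659
8 6658 347088 1872571
9 5617 348129 1524442
10 4573 349173 1175269
11 3525 350221 825048
12 2475 351271 473777
13 1421 352325 121452
14 364 121452 0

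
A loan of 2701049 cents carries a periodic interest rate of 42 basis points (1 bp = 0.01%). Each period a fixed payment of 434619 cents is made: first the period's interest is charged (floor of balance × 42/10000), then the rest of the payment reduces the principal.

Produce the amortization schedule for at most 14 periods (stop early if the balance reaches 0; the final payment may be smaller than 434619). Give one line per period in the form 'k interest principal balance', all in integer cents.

1 11344 423275 2277774
2 9566 425053 1852721
3 7781 426838 1425883
4 5988 428631 997252
5 4188 430431 566821
6 2380 432239 134582
7 565 134582 0

1. interest=⌊2701049·42/10000⌋=11344; principal=434619-11344=423275; balance=2701049-423275=2277774
2. interest=⌊2277774·42/10000⌋=9566; principal=434619-9566=425053; balance=2277774-425053=1852721
3. interest=⌊1852721·42/10000⌋=7781; principal=434619-7781=426838; balance=1852721-426838=1425883
4. interest=⌊1425883·42/10000⌋=5988; principal=434619-5988=428631; balance=1425883-428631=997252
5. interest=⌊997252·42/10000⌋=4188; principal=434619-4188=430431; balance=997252-430431=566821
6. interest=⌊566821·42/10000⌋=2380; principal=434619-2380=432239; balance=566821-432239=134582
7. interest=⌊134582·42/10000⌋=565; principal=min(434619-565,134582)=134582; balance=134582-134582=0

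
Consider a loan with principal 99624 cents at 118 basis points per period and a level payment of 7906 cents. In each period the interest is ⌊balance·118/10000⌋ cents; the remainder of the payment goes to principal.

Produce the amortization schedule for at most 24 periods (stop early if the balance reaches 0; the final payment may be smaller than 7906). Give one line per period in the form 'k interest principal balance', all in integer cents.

1 1175 6731 92893
2 1096 6810 86083
3 1015 6891 79192
4 934 6972 72220
5 852 7054 65166
6 768 7138 58028
7 684 7222 50806
8 599 7307 43499
9 513 7393 36106
10 426 7480 28626
11 337 7569 21057
12 248 7658 13399
13 158 7748 5651
14 66 5651 0

1. interest=⌊99624·118/10000⌋=1175; principal=7906-1175=6731; balance=99624-6731=92893
2. interest=⌊92893·118/10000⌋=1096; principal=7906-1096=6810; balance=92893-6810=86083
3. interest=⌊86083·118/10000⌋=1015; principal=7906-1015=6891; balance=86083-6891=79192
4. interest=⌊79192·118/10000⌋=934; principal=7906-934=6972; balance=79192-6972=72220
5. interest=⌊72220·118/10000⌋=852; principal=7906-852=7054; balance=72220-7054=65166
6. interest=⌊65166·118/10000⌋=768; principal=7906-768=7138; balance=65166-7138=58028
7. interest=⌊58028·118/10000⌋=684; principal=7906-684=7222; balance=58028-7222=50806
8. interest=⌊50806·118/10000⌋=599; principal=7906-599=7307; balance=50806-7307=43499
9. interest=⌊43499·118/10000⌋=513; principal=7906-513=7393; balance=43499-7393=36106
10. interest=⌊36106·118/10000⌋=426; principal=7906-426=7480; balance=36106-7480=28626
11. interest=⌊28626·118/10000⌋=337; principal=7906-337=7569; balance=28626-7569=21057
12. interest=⌊21057·118/10000⌋=248; principal=7906-248=7658; balance=21057-7658=13399
13. interest=⌊13399·118/10000⌋=158; principal=7906-158=7748; balance=13399-7748=5651
14. interest=⌊5651·118/10000⌋=66; principal=min(7906-66,5651)=5651; balance=5651-5651=0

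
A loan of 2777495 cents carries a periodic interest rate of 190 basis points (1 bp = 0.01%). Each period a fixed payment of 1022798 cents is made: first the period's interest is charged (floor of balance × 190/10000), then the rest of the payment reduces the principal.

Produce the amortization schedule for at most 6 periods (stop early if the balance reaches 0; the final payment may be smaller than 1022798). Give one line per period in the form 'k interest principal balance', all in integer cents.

1 52772 970026 1807469
2 34341 988457 819012
3 15561 819012 0

1. interest=⌊2777495·190/10000⌋=52772; principal=1022798-52772=970026; balance=2777495-970026=1807469
2. interest=⌊1807469·190/10000⌋=34341; principal=1022798-34341=988457; balance=1807469-988457=819012
3. interest=⌊819012·190/10000⌋=15561; principal=min(1022798-15561,819012)=819012; balance=819012-819012=0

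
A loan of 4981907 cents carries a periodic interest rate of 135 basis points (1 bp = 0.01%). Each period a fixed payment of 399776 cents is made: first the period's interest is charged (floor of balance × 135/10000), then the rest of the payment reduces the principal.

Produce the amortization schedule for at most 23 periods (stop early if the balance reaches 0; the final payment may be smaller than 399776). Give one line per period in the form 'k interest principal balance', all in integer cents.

1 67255 332521 4649386
2 62766 337010 4312376
3 58217 341559 3970817
4 53606 346170 3624647
5 48932 350844 3273803
6 44196 355580 2918223
7 39396 360380 2557843
8 34530 365246 2192597
9 29600 370176 1822421
10 24602 375174 1447247
11 19537 380239 1067008
12 14404 385372 681636
13 9202 390574 291062
14 3929 291062 0

1. interest=⌊4981907·135/10000⌋=67255; principal=399776-67255=332521; balance=4981907-332521=4649386
2. interest=⌊4649386·135/10000⌋=62766; principal=399776-62766=337010; balance=4649386-337010=4312376
3. interest=⌊4312376·135/10000⌋=58217; principal=399776-58217=341559; balance=4312376-341559=3970817
4. interest=⌊3970817·135/10000⌋=53606; principal=399776-53606=346170; balance=3970817-346170=3624647
5. interest=⌊3624647·135/10000⌋=48932; principal=399776-48932=350844; balance=3624647-350844=3273803
6. interest=⌊3273803·135/10000⌋=44196; principal=399776-44196=355580; balance=3273803-355580=2918223
7. interest=⌊2918223·135/10000⌋=39396; principal=399776-39396=360380; balance=2918223-360380=2557843
8. interest=⌊2557843·135/10000⌋=34530; principal=399776-34530=365246; balance=2557843-365246=2192597
9. interest=⌊2192597·135/10000⌋=29600; principal=399776-29600=370176; balance=2192597-370176=1822421
10. interest=⌊1822421·135/10000⌋=24602; principal=399776-24602=375174; balance=1822421-375174=1447247
11. interest=⌊1447247·135/10000⌋=19537; principal=399776-19537=380239; balance=1447247-380239=1067008
12. interest=⌊1067008·135/10000⌋=14404; principal=399776-14404=385372; balance=1067008-385372=681636
13. interest=⌊681636·135/10000⌋=9202; principal=399776-9202=390574; balance=681636-390574=291062
14. interest=⌊291062·135/10000⌋=3929; principal=min(399776-3929,291062)=291062; balance=291062-291062=0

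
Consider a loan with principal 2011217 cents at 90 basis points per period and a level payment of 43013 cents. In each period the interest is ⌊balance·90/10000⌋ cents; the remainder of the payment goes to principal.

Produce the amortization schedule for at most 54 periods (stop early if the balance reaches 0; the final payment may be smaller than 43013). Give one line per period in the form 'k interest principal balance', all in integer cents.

1 18100 24913 1986304
2 17876 25137 1961167
3 17650 25363 1935804
4 17422 25591 1910213
5 17191 25822 1884391
6 16959 26054 1858337
7 16725 26288 1832049
8 16488 26525 1805524
9 16249 26764 1778760
10 16008 27005 1751755
11 15765 27248 1724507
12 15520 27493 1697014
13 15273 27740 1669274
14 15023 27990 1641284
15 14771 28242 1613042
16 14517 28496 1584546
17 14260 28753 1555793
18 14002 29011 1526782
19 13741 29272 1497510
20 13477 29536 1467974
21 13211 29802 1438172
22 12943 30070 1408102
23 12672 30341 1377761
24 12399 30614 1347147
25 12124 30889 1316258
26 11846 31167 1285091
27 11565 31448 1253643
28 11282 31731 1221912
29 10997 32016 1189896
30 10709 32304 1157592
31 10418 32595 1124997
32 10124 32889 1092108
33 9828 33185 1058923
34 9530 33483 1025440
35 9228 33785 991655
36 8924 34089 957566
37 8618 34395 923171
38 8308 34705 888466
39 7996 35017 853449
40 7681 35332 818117
41 7363 35650 782467
42 7042 35971 746496
43 6718 36295 710201
44 6391 36622 673579
45 6062 36951 636628
46 5729 37284 599344
47 5394 37619 561725
48 5055 37958 523767
49 4713 38300 485467
50 4369 38644 446823
51 4021 38992 407831
52 3670 39343 368488
53 3316 39697 328791
54 2959 40054 288737

1. interest=⌊2011217·90/10000⌋=18100; principal=43013-18100=24913; balance=2011217-24913=1986304
2. interest=⌊1986304·90/10000⌋=17876; principal=43013-17876=25137; balance=1986304-25137=1961167
3. interest=⌊1961167·90/10000⌋=17650; principal=43013-17650=25363; balance=1961167-25363=1935804
4. interest=⌊1935804·90/10000⌋=17422; principal=43013-17422=25591; balance=1935804-25591=1910213
5. interest=⌊1910213·90/10000⌋=17191; principal=43013-17191=25822; balance=1910213-25822=1884391
6. interest=⌊1884391·90/10000⌋=16959; principal=43013-16959=26054; balance=1884391-26054=1858337
7. interest=⌊1858337·90/10000⌋=16725; principal=43013-16725=26288; balance=1858337-26288=1832049
8. interest=⌊1832049·90/10000⌋=16488; principal=43013-16488=26525; balance=1832049-26525=1805524
9. interest=⌊1805524·90/10000⌋=16249; principal=43013-16249=26764; balance=1805524-26764=1778760
10. interest=⌊1778760·90/10000⌋=16008; principal=43013-16008=27005; balance=1778760-27005=1751755
11. interest=⌊1751755·90/10000⌋=15765; principal=43013-15765=27248; balance=1751755-27248=1724507
12. interest=⌊1724507·90/10000⌋=15520; principal=43013-15520=27493; balance=1724507-27493=1697014
13. interest=⌊1697014·90/10000⌋=15273; principal=43013-15273=27740; balance=1697014-27740=1669274
14. interest=⌊1669274·90/10000⌋=15023; principal=43013-15023=27990; balance=1669274-27990=1641284
15. interest=⌊1641284·90/10000⌋=14771; principal=43013-14771=28242; balance=1641284-28242=1613042
16. interest=⌊1613042·90/10000⌋=14517; principal=43013-14517=28496; balance=1613042-28496=1584546
17. interest=⌊1584546·90/10000⌋=14260; principal=43013-14260=28753; balance=1584546-28753=1555793
18. interest=⌊1555793·90/10000⌋=14002; principal=43013-14002=29011; balance=1555793-29011=1526782
19. interest=⌊1526782·90/10000⌋=13741; principal=43013-13741=29272; balance=1526782-29272=1497510
20. interest=⌊1497510·90/10000⌋=13477; principal=43013-13477=29536; balance=1497510-29536=1467974
21. interest=⌊1467974·90/10000⌋=13211; principal=43013-13211=29802; balance=1467974-29802=1438172
22. interest=⌊1438172·90/10000⌋=12943; principal=43013-12943=30070; balance=1438172-30070=1408102
23. interest=⌊1408102·90/10000⌋=12672; principal=43013-12672=30341; balance=1408102-30341=1377761
24. interest=⌊1377761·90/10000⌋=12399; principal=43013-12399=30614; balance=1377761-30614=1347147
25. interest=⌊1347147·90/10000⌋=12124; principal=43013-12124=30889; balance=1347147-30889=1316258
26. interest=⌊1316258·90/10000⌋=11846; principal=43013-11846=31167; balance=1316258-31167=1285091
27. interest=⌊1285091·90/10000⌋=11565; principal=43013-11565=31448; balance=1285091-31448=1253643
28. interest=⌊1253643·90/10000⌋=11282; principal=43013-11282=31731; balance=1253643-31731=1221912
29. interest=⌊1221912·90/10000⌋=10997; principal=43013-10997=32016; balance=1221912-32016=1189896
30. interest=⌊1189896·90/10000⌋=10709; principal=43013-10709=32304; balance=1189896-32304=1157592
31. interest=⌊1157592·90/10000⌋=10418; principal=43013-10418=32595; balance=1157592-32595=1124997
32. interest=⌊1124997·90/10000⌋=10124; principal=43013-10124=32889; balance=1124997-32889=1092108
33. interest=⌊1092108·90/10000⌋=9828; principal=43013-9828=33185; balance=1092108-33185=1058923
34. interest=⌊1058923·90/10000⌋=9530; principal=43013-9530=33483; balance=1058923-33483=1025440
35. interest=⌊1025440·90/10000⌋=9228; principal=43013-9228=33785; balance=1025440-33785=991655
36. interest=⌊991655·90/10000⌋=8924; principal=43013-8924=34089; balance=991655-34089=957566
37. interest=⌊957566·90/10000⌋=8618; principal=43013-8618=34395; balance=957566-34395=923171
38. interest=⌊923171·90/10000⌋=8308; principal=43013-8308=34705; balance=923171-34705=888466
39. interest=⌊888466·90/10000⌋=7996; principal=43013-7996=35017; balance=888466-35017=853449
40. interest=⌊853449·90/10000⌋=7681; principal=43013-7681=35332; balance=853449-35332=818117
41. interest=⌊818117·90/10000⌋=7363; principal=43013-7363=35650; balance=818117-35650=782467
42. interest=⌊782467·90/10000⌋=7042; principal=43013-7042=35971; balance=782467-35971=746496
43. interest=⌊746496·90/10000⌋=6718; principal=43013-6718=36295; balance=746496-36295=710201
44. interest=⌊710201·90/10000⌋=6391; principal=43013-6391=36622; balance=710201-36622=673579
45. interest=⌊673579·90/10000⌋=6062; principal=43013-6062=36951; balance=673579-36951=636628
46. interest=⌊636628·90/10000⌋=5729; principal=43013-5729=37284; balance=636628-37284=599344
47. interest=⌊599344·90/10000⌋=5394; principal=43013-5394=37619; balance=599344-37619=561725
48. interest=⌊561725·90/10000⌋=5055; principal=43013-5055=37958; balance=561725-37958=523767
49. interest=⌊523767·90/10000⌋=4713; principal=43013-4713=38300; balance=523767-38300=485467
50. interest=⌊485467·90/10000⌋=4369; principal=43013-4369=38644; balance=485467-38644=446823
51. interest=⌊446823·90/10000⌋=4021; principal=43013-4021=38992; balance=446823-38992=407831
52. interest=⌊407831·90/10000⌋=3670; principal=43013-3670=39343; balance=407831-39343=368488
53. interest=⌊368488·90/10000⌋=3316; principal=43013-3316=39697; balance=368488-39697=328791
54. interest=⌊328791·90/10000⌋=2959; principal=43013-2959=40054; balance=328791-40054=288737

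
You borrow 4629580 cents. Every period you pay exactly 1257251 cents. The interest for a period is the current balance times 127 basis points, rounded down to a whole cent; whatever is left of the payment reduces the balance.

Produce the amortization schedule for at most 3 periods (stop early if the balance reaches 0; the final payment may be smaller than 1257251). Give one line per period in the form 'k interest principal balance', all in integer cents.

1. interest=⌊4629580·127/10000⌋=58795; principal=1257251-58795=1198456; balance=4629580-1198456=3431124
2. interest=⌊3431124·127/10000⌋=43575; principal=1257251-43575=1213676; balance=3431124-1213676=2217448
3. interest=⌊2217448·127/10000⌋=28161; principal=1257251-28161=1229090; balance=2217448-1229090=988358

1 58795 1198456 3431124
2 43575 1213676 2217448
3 28161 1229090 988358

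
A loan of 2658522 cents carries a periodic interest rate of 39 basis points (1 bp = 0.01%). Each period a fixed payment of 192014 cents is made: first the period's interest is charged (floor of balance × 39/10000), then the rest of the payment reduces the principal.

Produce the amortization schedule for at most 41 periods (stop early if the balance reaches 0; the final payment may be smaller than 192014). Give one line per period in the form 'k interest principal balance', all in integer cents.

1 10368 181646 2476876
2 9659 182355 2294521
3 8948 183066 2111455
4 8234 183780 1927675
5 7517 184497 1743178
6 6798 185216 1557962
7 6076 185938 1372024
8 5350 186664 1185360
9 4622 187392 997968
10 3892 188122 809846
11 3158 188856 620990
12 2421 189593 431397
13 1682 190332 241065
14 940 191074 49991
15 194 49991 0

1. interest=⌊2658522·39/10000⌋=10368; principal=192014-10368=181646; balance=2658522-181646=2476876
2. interest=⌊2476876·39/10000⌋=9659; principal=192014-9659=182355; balance=2476876-182355=2294521
3. interest=⌊2294521·39/10000⌋=8948; principal=192014-8948=183066; balance=2294521-183066=2111455
4. interest=⌊2111455·39/10000⌋=8234; principal=192014-8234=183780; balance=2111455-183780=1927675
5. interest=⌊1927675·39/10000⌋=7517; principal=192014-7517=184497; balance=1927675-184497=1743178
6. interest=⌊1743178·39/10000⌋=6798; principal=192014-6798=185216; balance=1743178-185216=1557962
7. interest=⌊1557962·39/10000⌋=6076; principal=192014-6076=185938; balance=1557962-185938=1372024
8. interest=⌊1372024·39/10000⌋=5350; principal=192014-5350=186664; balance=1372024-186664=1185360
9. interest=⌊1185360·39/10000⌋=4622; principal=192014-4622=187392; balance=1185360-187392=997968
10. interest=⌊997968·39/10000⌋=3892; principal=192014-3892=188122; balance=997968-188122=809846
11. interest=⌊809846·39/10000⌋=3158; principal=192014-3158=188856; balance=809846-188856=620990
12. interest=⌊620990·39/10000⌋=2421; principal=192014-2421=189593; balance=620990-189593=431397
13. interest=⌊431397·39/10000⌋=1682; principal=192014-1682=190332; balance=431397-190332=241065
14. interest=⌊241065·39/10000⌋=940; principal=192014-940=191074; balance=241065-191074=49991
15. interest=⌊49991·39/10000⌋=194; principal=min(192014-194,49991)=49991; balance=49991-49991=0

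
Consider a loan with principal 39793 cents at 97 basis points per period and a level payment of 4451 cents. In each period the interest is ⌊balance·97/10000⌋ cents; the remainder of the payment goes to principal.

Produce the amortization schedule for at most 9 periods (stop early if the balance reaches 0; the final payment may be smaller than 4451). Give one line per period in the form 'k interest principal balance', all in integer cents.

1 385 4066 35727
2 346 4105 31622
3 306 4145 27477
4 266 4185 23292
5 225 4226 19066
6 184 4267 14799
7 143 4308 10491
8 101 4350 6141
9 59 4392 1749

1. interest=⌊39793·97/10000⌋=385; principal=4451-385=4066; balance=39793-4066=35727
2. interest=⌊35727·97/10000⌋=346; principal=4451-346=4105; balance=35727-4105=31622
3. interest=⌊31622·97/10000⌋=306; principal=4451-306=4145; balance=31622-4145=27477
4. interest=⌊27477·97/10000⌋=266; principal=4451-266=4185; balance=27477-4185=23292
5. interest=⌊23292·97/10000⌋=225; principal=4451-225=4226; balance=23292-4226=19066
6. interest=⌊19066·97/10000⌋=184; principal=4451-184=4267; balance=19066-4267=14799
7. interest=⌊14799·97/10000⌋=143; principal=4451-143=4308; balance=14799-4308=10491
8. interest=⌊10491·97/10000⌋=101; principal=4451-101=4350; balance=10491-4350=6141
9. interest=⌊6141·97/10000⌋=59; principal=4451-59=4392; balance=6141-4392=1749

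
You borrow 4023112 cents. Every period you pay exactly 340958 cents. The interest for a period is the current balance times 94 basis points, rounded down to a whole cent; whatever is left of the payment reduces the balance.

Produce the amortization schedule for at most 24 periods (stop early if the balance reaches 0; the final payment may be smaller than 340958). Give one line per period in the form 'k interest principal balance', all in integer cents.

1. interest=⌊4023112·94/10000⌋=37817; principal=340958-37817=303141; balance=4023112-303141=3719971
2. interest=⌊3719971·94/10000⌋=34967; principal=340958-34967=305991; balance=3719971-305991=3413980
3. interest=⌊3413980·94/10000⌋=32091; principal=340958-32091=308867; balance=3413980-308867=3105113
4. interest=⌊3105113·94/10000⌋=29188; principal=340958-29188=311770; balance=3105113-311770=2793343
5. interest=⌊2793343·94/10000⌋=26257; principal=340958-26257=314701; balance=2793343-314701=2478642
6. interest=⌊2478642·94/10000⌋=23299; principal=340958-23299=317659; balance=2478642-317659=2160983
7. interest=⌊2160983·94/10000⌋=20313; principal=340958-20313=320645; balance=2160983-320645=1840338
8. interest=⌊1840338·94/10000⌋=17299; principal=340958-17299=323659; balance=1840338-323659=1516679
9. interest=⌊1516679·94/10000⌋=14256; principal=340958-14256=326702; balance=1516679-326702=1189977
10. interest=⌊1189977·94/10000⌋=11185; principal=340958-11185=329773; balance=1189977-329773=860204
11. interest=⌊860204·94/10000⌋=8085; principal=340958-8085=332873; balance=860204-332873=527331
12. interest=⌊527331·94/10000⌋=4956; principal=340958-4956=336002; balance=527331-336002=191329
13. interest=⌊191329·94/10000⌋=1798; principal=min(340958-1798,191329)=191329; balance=191329-191329=0

1 37817 303141 3719971
2 34967 305991 3413980
3 32091 308867 3105113
4 29188 311770 2793343
5 26257 314701 2478642
6 23299 317659 2160983
7 20313 320645 1840338
8 17299 323659 1516679
9 14256 326702 1189977
10 11185 329773 860204
11 8085 332873 527331
12 4956 336002 191329
13 1798 191329 0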